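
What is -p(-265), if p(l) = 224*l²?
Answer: -15730400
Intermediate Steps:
-p(-265) = -224*(-265)² = -224*70225 = -1*15730400 = -15730400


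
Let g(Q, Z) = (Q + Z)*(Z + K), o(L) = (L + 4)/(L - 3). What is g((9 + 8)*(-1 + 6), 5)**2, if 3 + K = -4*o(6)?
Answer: 1040400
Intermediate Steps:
o(L) = (4 + L)/(-3 + L)
K = -49/3 (K = -3 - 4*(4 + 6)/(-3 + 6) = -3 - 4*10/3 = -3 - 40/3 = -49/3 ≈ -16.333)
g(Q, Z) = (-49/3 + Z)*(Q + Z) (g(Q, Z) = (Q + Z)*(Z - 49/3) = (Q + Z)*(-49/3 + Z) = (-49/3 + Z)*(Q + Z))
g((9 + 8)*(-1 + 6), 5)**2 = (5**2 - 49*(9 + 8)*(-1 + 6)/3 - 49/3*5 + ((9 + 8)*(-1 + 6))*5)**2 = (25 - 833*5/3 - 245/3 + (17*5)*5)**2 = (25 - 49/3*85 - 245/3 + 85*5)**2 = (25 - 4165/3 - 245/3 + 425)**2 = (-1020)**2 = 1040400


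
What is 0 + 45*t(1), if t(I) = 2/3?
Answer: 30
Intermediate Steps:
t(I) = ⅔ (t(I) = 2*(⅓) = ⅔)
0 + 45*t(1) = 0 + 45*(⅔) = 0 + 30 = 30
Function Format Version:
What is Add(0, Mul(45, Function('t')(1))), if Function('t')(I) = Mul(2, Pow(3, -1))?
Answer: 30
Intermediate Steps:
Function('t')(I) = Rational(2, 3) (Function('t')(I) = Mul(2, Rational(1, 3)) = Rational(2, 3))
Add(0, Mul(45, Function('t')(1))) = Add(0, Mul(45, Rational(2, 3))) = Add(0, 30) = 30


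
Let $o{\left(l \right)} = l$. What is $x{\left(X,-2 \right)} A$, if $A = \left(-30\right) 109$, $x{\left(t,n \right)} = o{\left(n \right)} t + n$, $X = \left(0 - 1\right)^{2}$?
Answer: $13080$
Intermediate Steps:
$X = 1$ ($X = \left(-1\right)^{2} = 1$)
$x{\left(t,n \right)} = n + n t$ ($x{\left(t,n \right)} = n t + n = n + n t$)
$A = -3270$
$x{\left(X,-2 \right)} A = - 2 \left(1 + 1\right) \left(-3270\right) = \left(-2\right) 2 \left(-3270\right) = \left(-4\right) \left(-3270\right) = 13080$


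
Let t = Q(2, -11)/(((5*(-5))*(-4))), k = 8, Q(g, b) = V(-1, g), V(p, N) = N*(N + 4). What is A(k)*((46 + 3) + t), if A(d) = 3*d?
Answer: 29472/25 ≈ 1178.9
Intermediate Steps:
V(p, N) = N*(4 + N)
Q(g, b) = g*(4 + g)
t = 3/25 (t = (2*(4 + 2))/(((5*(-5))*(-4))) = (2*6)/((-25*(-4))) = 12/100 = 12*(1/100) = 3/25 ≈ 0.12000)
A(k)*((46 + 3) + t) = (3*8)*((46 + 3) + 3/25) = 24*(49 + 3/25) = 24*(1228/25) = 29472/25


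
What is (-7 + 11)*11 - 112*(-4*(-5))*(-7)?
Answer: 15724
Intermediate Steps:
(-7 + 11)*11 - 112*(-4*(-5))*(-7) = 4*11 - 2240*(-7) = 44 - 112*(-140) = 44 + 15680 = 15724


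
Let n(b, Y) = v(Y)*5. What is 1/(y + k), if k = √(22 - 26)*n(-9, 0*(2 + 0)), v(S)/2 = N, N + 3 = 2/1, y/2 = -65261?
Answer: -65261/8517996442 + 5*I/4258998221 ≈ -7.6615e-6 + 1.174e-9*I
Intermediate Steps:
y = -130522 (y = 2*(-65261) = -130522)
N = -1 (N = -3 + 2/1 = -3 + 2*1 = -3 + 2 = -1)
v(S) = -2 (v(S) = 2*(-1) = -2)
n(b, Y) = -10 (n(b, Y) = -2*5 = -10)
k = -20*I (k = √(22 - 26)*(-10) = √(-4)*(-10) = (2*I)*(-10) = -20*I ≈ -20.0*I)
1/(y + k) = 1/(-130522 - 20*I) = (-130522 + 20*I)/17035992884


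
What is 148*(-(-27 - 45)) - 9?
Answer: 10647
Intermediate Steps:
148*(-(-27 - 45)) - 9 = 148*(-1*(-72)) - 9 = 148*72 - 9 = 10656 - 9 = 10647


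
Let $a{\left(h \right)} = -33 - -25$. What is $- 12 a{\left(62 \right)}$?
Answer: $96$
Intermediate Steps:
$a{\left(h \right)} = -8$ ($a{\left(h \right)} = -33 + 25 = -8$)
$- 12 a{\left(62 \right)} = \left(-12\right) \left(-8\right) = 96$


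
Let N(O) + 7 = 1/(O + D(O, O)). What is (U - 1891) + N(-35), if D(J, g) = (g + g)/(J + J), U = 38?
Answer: -63241/34 ≈ -1860.0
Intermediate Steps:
D(J, g) = g/J (D(J, g) = (2*g)/((2*J)) = (2*g)*(1/(2*J)) = g/J)
N(O) = -7 + 1/(1 + O) (N(O) = -7 + 1/(O + O/O) = -7 + 1/(O + 1) = -7 + 1/(1 + O))
(U - 1891) + N(-35) = (38 - 1891) + (-6 - 7*(-35))/(1 - 35) = -1853 + (-6 + 245)/(-34) = -1853 - 1/34*239 = -1853 - 239/34 = -63241/34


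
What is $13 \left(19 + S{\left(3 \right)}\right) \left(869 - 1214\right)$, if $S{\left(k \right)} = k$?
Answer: $-98670$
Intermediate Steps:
$13 \left(19 + S{\left(3 \right)}\right) \left(869 - 1214\right) = 13 \left(19 + 3\right) \left(869 - 1214\right) = 13 \cdot 22 \left(-345\right) = 286 \left(-345\right) = -98670$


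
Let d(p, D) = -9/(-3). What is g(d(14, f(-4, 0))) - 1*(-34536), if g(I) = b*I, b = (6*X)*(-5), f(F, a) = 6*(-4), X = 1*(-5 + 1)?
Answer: 34896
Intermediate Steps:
X = -4 (X = 1*(-4) = -4)
f(F, a) = -24
d(p, D) = 3 (d(p, D) = -9*(-⅓) = 3)
b = 120 (b = (6*(-4))*(-5) = -24*(-5) = 120)
g(I) = 120*I
g(d(14, f(-4, 0))) - 1*(-34536) = 120*3 - 1*(-34536) = 360 + 34536 = 34896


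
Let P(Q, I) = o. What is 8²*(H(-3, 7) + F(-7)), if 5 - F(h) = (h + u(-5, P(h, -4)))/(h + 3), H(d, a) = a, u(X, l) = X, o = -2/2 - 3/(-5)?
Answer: 576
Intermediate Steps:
o = -⅖ (o = -2*½ - 3*(-⅕) = -1 + ⅗ = -⅖ ≈ -0.40000)
P(Q, I) = -⅖
F(h) = 5 - (-5 + h)/(3 + h) (F(h) = 5 - (h - 5)/(h + 3) = 5 - (-5 + h)/(3 + h))
8²*(H(-3, 7) + F(-7)) = 8²*(7 + 4*(5 - 7)/(3 - 7)) = 64*(7 + 4*(-2)/(-4)) = 64*(7 + 4*(-¼)*(-2)) = 64*(7 + 2) = 64*9 = 576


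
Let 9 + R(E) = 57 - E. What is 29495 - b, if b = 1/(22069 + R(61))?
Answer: 650541719/22056 ≈ 29495.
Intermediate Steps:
R(E) = 48 - E (R(E) = -9 + (57 - E) = 48 - E)
b = 1/22056 (b = 1/(22069 + (48 - 1*61)) = 1/(22069 + (48 - 61)) = 1/(22069 - 13) = 1/22056 ≈ 4.5339e-5)
29495 - b = 29495 - 1*1/22056 = 29495 - 1/22056 = 650541719/22056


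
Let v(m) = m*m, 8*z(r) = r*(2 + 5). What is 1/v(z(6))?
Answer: 16/441 ≈ 0.036281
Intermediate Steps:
z(r) = 7*r/8 (z(r) = (r*(2 + 5))/8 = (r*7)/8 = (7*r)/8 = 7*r/8)
v(m) = m²
1/v(z(6)) = 1/(((7/8)*6)²) = 1/((21/4)²) = 1/(441/16) = 16/441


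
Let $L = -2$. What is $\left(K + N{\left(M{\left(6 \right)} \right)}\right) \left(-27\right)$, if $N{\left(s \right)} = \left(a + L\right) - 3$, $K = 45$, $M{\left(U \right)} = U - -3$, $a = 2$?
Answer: $-1134$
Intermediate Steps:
$M{\left(U \right)} = 3 + U$ ($M{\left(U \right)} = U + 3 = 3 + U$)
$N{\left(s \right)} = -3$ ($N{\left(s \right)} = \left(2 - 2\right) - 3 = 0 - 3 = -3$)
$\left(K + N{\left(M{\left(6 \right)} \right)}\right) \left(-27\right) = \left(45 - 3\right) \left(-27\right) = 42 \left(-27\right) = -1134$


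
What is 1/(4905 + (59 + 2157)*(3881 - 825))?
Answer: 1/6777001 ≈ 1.4756e-7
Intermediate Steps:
1/(4905 + (59 + 2157)*(3881 - 825)) = 1/(4905 + 2216*3056) = 1/(4905 + 6772096) = 1/6777001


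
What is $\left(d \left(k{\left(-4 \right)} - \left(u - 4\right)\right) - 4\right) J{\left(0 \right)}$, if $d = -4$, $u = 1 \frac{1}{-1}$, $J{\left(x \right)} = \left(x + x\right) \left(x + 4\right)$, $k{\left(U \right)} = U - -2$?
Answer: $0$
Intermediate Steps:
$k{\left(U \right)} = 2 + U$ ($k{\left(U \right)} = U + 2 = 2 + U$)
$J{\left(x \right)} = 2 x \left(4 + x\right)$
$u = -1$ ($u = 1 \left(-1\right) = -1$)
$\left(d \left(k{\left(-4 \right)} - \left(u - 4\right)\right) - 4\right) J{\left(0 \right)} = \left(- 4 \left(\left(2 - 4\right) - \left(-1 - 4\right)\right) - 4\right) 2 \cdot 0 \left(4 + 0\right) = \left(- 4 \left(-2 - \left(-1 - 4\right)\right) - 4\right) 2 \cdot 0 \cdot 4 = \left(- 4 \left(-2 - -5\right) - 4\right) 0 = \left(- 4 \left(-2 + 5\right) - 4\right) 0 = \left(\left(-4\right) 3 - 4\right) 0 = \left(-12 - 4\right) 0 = \left(-16\right) 0 = 0$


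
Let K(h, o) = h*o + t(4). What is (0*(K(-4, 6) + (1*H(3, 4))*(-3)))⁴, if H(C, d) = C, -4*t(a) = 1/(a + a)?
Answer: 0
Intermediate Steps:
t(a) = -1/(8*a) (t(a) = -1/(4*(a + a)) = -1/(2*a)/4 = -1/(8*a))
K(h, o) = -1/32 + h*o (K(h, o) = h*o - ⅛/4 = h*o - ⅛*¼ = h*o - 1/32 = -1/32 + h*o)
(0*(K(-4, 6) + (1*H(3, 4))*(-3)))⁴ = (0*((-1/32 - 4*6) + (1*3)*(-3)))⁴ = (0*((-1/32 - 24) + 3*(-3)))⁴ = (0*(-769/32 - 9))⁴ = (0*(-1057/32))⁴ = 0⁴ = 0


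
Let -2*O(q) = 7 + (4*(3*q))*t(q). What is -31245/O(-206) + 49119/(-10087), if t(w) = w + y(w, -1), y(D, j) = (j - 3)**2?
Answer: -3205745589/676818967 ≈ -4.7365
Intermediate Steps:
y(D, j) = (-3 + j)**2
t(w) = 16 + w (t(w) = w + (-3 - 1)**2 = w + (-4)**2 = w + 16 = 16 + w)
O(q) = -7/2 - 6*q*(16 + q) (O(q) = -(7 + (4*(3*q))*(16 + q))/2 = -(7 + (12*q)*(16 + q))/2 = -(7 + 12*q*(16 + q))/2 = -7/2 - 6*q*(16 + q))
-31245/O(-206) + 49119/(-10087) = -31245/(-7/2 - 6*(-206)*(16 - 206)) + 49119/(-10087) = -31245/(-7/2 - 6*(-206)*(-190)) + 49119*(-1/10087) = -31245/(-7/2 - 234840) - 7017/1441 = -31245/(-469687/2) - 7017/1441 = -31245*(-2/469687) - 7017/1441 = 62490/469687 - 7017/1441 = -3205745589/676818967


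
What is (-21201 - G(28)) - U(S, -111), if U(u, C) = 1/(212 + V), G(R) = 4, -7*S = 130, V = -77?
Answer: -2862676/135 ≈ -21205.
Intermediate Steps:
S = -130/7 (S = -⅐*130 = -130/7 ≈ -18.571)
U(u, C) = 1/135 (U(u, C) = 1/(212 - 77) = 1/135)
(-21201 - G(28)) - U(S, -111) = (-21201 - 1*4) - 1*1/135 = (-21201 - 4) - 1/135 = -21205 - 1/135 = -2862676/135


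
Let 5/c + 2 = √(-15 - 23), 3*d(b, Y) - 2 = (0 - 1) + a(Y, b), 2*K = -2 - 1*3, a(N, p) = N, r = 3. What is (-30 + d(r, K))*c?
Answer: 305/42 + 305*I*√38/84 ≈ 7.2619 + 22.383*I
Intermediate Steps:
K = -5/2 (K = (-2 - 1*3)/2 = (-2 - 3)/2 = (½)*(-5) = -5/2 ≈ -2.5000)
d(b, Y) = ⅓ + Y/3 (d(b, Y) = ⅔ + ((0 - 1) + Y)/3 = ⅔ + (-1 + Y)/3 = ⅔ + (-⅓ + Y/3) = ⅓ + Y/3)
c = 5/(-2 + I*√38) (c = 5/(-2 + √(-15 - 23)) = 5/(-2 + √(-38)) = 5/(-2 + I*√38) ≈ -0.2381 - 0.73386*I)
(-30 + d(r, K))*c = (-30 + (⅓ + (⅓)*(-5/2)))*(-5/21 - 5*I*√38/42) = (-30 + (⅓ - ⅚))*(-5/21 - 5*I*√38/42) = (-30 - ½)*(-5/21 - 5*I*√38/42) = -61*(-5/21 - 5*I*√38/42)/2 = 305/42 + 305*I*√38/84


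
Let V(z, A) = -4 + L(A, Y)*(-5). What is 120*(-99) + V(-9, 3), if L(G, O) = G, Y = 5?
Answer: -11899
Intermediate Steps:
V(z, A) = -4 - 5*A (V(z, A) = -4 + A*(-5) = -4 - 5*A)
120*(-99) + V(-9, 3) = 120*(-99) + (-4 - 5*3) = -11880 + (-4 - 15) = -11880 - 19 = -11899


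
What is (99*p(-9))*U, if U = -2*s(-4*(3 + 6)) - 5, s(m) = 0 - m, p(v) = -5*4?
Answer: 152460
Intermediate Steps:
p(v) = -20
s(m) = -m
U = -77 (U = -(-2)*(-4*(3 + 6)) - 5 = -(-2)*(-4*9) - 5 = -(-2)*(-36) - 5 = -2*36 - 5 = -72 - 5 = -77)
(99*p(-9))*U = (99*(-20))*(-77) = -1980*(-77) = 152460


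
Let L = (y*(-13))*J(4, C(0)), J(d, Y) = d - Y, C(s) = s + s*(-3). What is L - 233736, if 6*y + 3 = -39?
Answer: -233372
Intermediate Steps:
C(s) = -2*s (C(s) = s - 3*s = -2*s)
y = -7 (y = -½ + (⅙)*(-39) = -½ - 13/2 = -7)
L = 364 (L = (-7*(-13))*(4 - (-2)*0) = 91*(4 - 1*0) = 91*(4 + 0) = 91*4 = 364)
L - 233736 = 364 - 233736 = -233372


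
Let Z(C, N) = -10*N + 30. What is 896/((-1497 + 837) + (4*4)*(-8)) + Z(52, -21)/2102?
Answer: -211784/207047 ≈ -1.0229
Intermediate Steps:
Z(C, N) = 30 - 10*N
896/((-1497 + 837) + (4*4)*(-8)) + Z(52, -21)/2102 = 896/((-1497 + 837) + (4*4)*(-8)) + (30 - 10*(-21))/2102 = 896/(-660 + 16*(-8)) + (30 + 210)*(1/2102) = 896/(-660 - 128) + 240*(1/2102) = 896/(-788) + 120/1051 = 896*(-1/788) + 120/1051 = -224/197 + 120/1051 = -211784/207047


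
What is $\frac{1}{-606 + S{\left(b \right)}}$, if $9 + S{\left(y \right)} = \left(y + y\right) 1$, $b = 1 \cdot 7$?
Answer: $- \frac{1}{601} \approx -0.0016639$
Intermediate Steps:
$b = 7$
$S{\left(y \right)} = -9 + 2 y$ ($S{\left(y \right)} = -9 + \left(y + y\right) 1 = -9 + 2 y 1 = -9 + 2 y$)
$\frac{1}{-606 + S{\left(b \right)}} = \frac{1}{-606 + \left(-9 + 2 \cdot 7\right)} = \frac{1}{-606 + \left(-9 + 14\right)} = \frac{1}{-606 + 5} = \frac{1}{-601} = - \frac{1}{601}$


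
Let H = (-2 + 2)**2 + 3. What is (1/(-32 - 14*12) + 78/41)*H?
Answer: 43015/7544 ≈ 5.7019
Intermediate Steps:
H = 3 (H = 0**2 + 3 = 0 + 3 = 3)
(1/(-32 - 14*12) + 78/41)*H = (1/(-32 - 14*12) + 78/41)*3 = ((1/12)/(-46) + 78*(1/41))*3 = (-1/46*1/12 + 78/41)*3 = (-1/552 + 78/41)*3 = (43015/22632)*3 = 43015/7544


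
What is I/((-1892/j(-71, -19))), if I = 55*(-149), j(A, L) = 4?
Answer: 745/43 ≈ 17.326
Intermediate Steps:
I = -8195
I/((-1892/j(-71, -19))) = -8195/((-1892/4)) = -8195/((-1892*¼)) = -8195/(-473) = -8195*(-1/473) = 745/43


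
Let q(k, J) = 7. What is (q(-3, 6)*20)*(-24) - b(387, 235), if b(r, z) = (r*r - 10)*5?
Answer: -752155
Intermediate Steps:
b(r, z) = -50 + 5*r**2 (b(r, z) = (r**2 - 10)*5 = (-10 + r**2)*5 = -50 + 5*r**2)
(q(-3, 6)*20)*(-24) - b(387, 235) = (7*20)*(-24) - (-50 + 5*387**2) = 140*(-24) - (-50 + 5*149769) = -3360 - (-50 + 748845) = -3360 - 1*748795 = -3360 - 748795 = -752155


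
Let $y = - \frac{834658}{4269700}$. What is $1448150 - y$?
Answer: $\frac{3091583444829}{2134850} \approx 1.4482 \cdot 10^{6}$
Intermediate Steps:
$y = - \frac{417329}{2134850}$ ($y = \left(-834658\right) \frac{1}{4269700} = - \frac{417329}{2134850} \approx -0.19548$)
$1448150 - y = 1448150 - - \frac{417329}{2134850} = 1448150 + \frac{417329}{2134850} = \frac{3091583444829}{2134850}$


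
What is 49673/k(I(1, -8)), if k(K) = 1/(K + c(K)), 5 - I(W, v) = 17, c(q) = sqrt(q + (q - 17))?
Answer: -596076 + 49673*I*sqrt(41) ≈ -5.9608e+5 + 3.1806e+5*I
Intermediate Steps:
c(q) = sqrt(-17 + 2*q) (c(q) = sqrt(q + (-17 + q)) = sqrt(-17 + 2*q))
I(W, v) = -12 (I(W, v) = 5 - 1*17 = 5 - 17 = -12)
k(K) = 1/(K + sqrt(-17 + 2*K))
49673/k(I(1, -8)) = 49673/(1/(-12 + sqrt(-17 + 2*(-12)))) = 49673/(1/(-12 + sqrt(-17 - 24))) = 49673/(1/(-12 + sqrt(-41))) = 49673/(1/(-12 + I*sqrt(41))) = 49673*(-12 + I*sqrt(41)) = -596076 + 49673*I*sqrt(41)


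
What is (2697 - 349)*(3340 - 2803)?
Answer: 1260876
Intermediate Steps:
(2697 - 349)*(3340 - 2803) = 2348*537 = 1260876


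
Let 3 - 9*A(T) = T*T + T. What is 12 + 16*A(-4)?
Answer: -4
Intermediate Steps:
A(T) = 1/3 - T/9 - T**2/9 (A(T) = 1/3 - (T*T + T)/9 = 1/3 - (T**2 + T)/9 = 1/3 - (T + T**2)/9 = 1/3 + (-T/9 - T**2/9) = 1/3 - T/9 - T**2/9)
12 + 16*A(-4) = 12 + 16*(1/3 - 1/9*(-4) - 1/9*(-4)**2) = 12 + 16*(1/3 + 4/9 - 1/9*16) = 12 + 16*(1/3 + 4/9 - 16/9) = 12 + 16*(-1) = 12 - 16 = -4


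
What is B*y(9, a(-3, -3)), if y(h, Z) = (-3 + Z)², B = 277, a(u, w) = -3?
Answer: 9972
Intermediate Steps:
B*y(9, a(-3, -3)) = 277*(-3 - 3)² = 277*(-6)² = 277*36 = 9972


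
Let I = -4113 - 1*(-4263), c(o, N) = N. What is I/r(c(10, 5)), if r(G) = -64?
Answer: -75/32 ≈ -2.3438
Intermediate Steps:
I = 150 (I = -4113 + 4263 = 150)
I/r(c(10, 5)) = 150/(-64) = 150*(-1/64) = -75/32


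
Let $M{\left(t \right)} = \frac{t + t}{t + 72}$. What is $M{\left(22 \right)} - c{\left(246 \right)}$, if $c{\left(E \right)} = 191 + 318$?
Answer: $- \frac{23901}{47} \approx -508.53$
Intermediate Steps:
$c{\left(E \right)} = 509$
$M{\left(t \right)} = \frac{2 t}{72 + t}$
$M{\left(22 \right)} - c{\left(246 \right)} = 2 \cdot 22 \frac{1}{72 + 22} - 509 = 2 \cdot 22 \cdot \frac{1}{94} - 509 = \frac{22}{47} - 509 = - \frac{23901}{47}$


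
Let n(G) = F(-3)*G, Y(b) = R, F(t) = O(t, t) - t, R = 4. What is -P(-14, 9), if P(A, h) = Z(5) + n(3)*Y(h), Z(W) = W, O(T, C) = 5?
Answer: -101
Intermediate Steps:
F(t) = 5 - t
Y(b) = 4
n(G) = 8*G (n(G) = (5 - 1*(-3))*G = (5 + 3)*G = 8*G)
P(A, h) = 101 (P(A, h) = 5 + (8*3)*4 = 5 + 24*4 = 5 + 96 = 101)
-P(-14, 9) = -1*101 = -101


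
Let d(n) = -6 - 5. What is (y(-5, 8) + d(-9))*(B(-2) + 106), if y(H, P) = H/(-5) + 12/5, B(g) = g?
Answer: -3952/5 ≈ -790.40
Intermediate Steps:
y(H, P) = 12/5 - H/5 (y(H, P) = H*(-⅕) + 12*(⅕) = -H/5 + 12/5 = 12/5 - H/5)
d(n) = -11
(y(-5, 8) + d(-9))*(B(-2) + 106) = ((12/5 - ⅕*(-5)) - 11)*(-2 + 106) = ((12/5 + 1) - 11)*104 = (17/5 - 11)*104 = -38/5*104 = -3952/5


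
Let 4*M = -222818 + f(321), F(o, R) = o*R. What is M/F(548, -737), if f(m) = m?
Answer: 20227/146864 ≈ 0.13773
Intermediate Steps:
F(o, R) = R*o
M = -222497/4 (M = (-222818 + 321)/4 = (¼)*(-222497) = -222497/4 ≈ -55624.)
M/F(548, -737) = -222497/(4*((-737*548))) = -222497/4/(-403876) = -222497/4*(-1/403876) = 20227/146864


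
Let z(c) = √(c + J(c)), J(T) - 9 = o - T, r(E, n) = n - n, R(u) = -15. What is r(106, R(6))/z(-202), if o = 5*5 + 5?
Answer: 0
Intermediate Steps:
o = 30 (o = 25 + 5 = 30)
r(E, n) = 0
J(T) = 39 - T (J(T) = 9 + (30 - T) = 39 - T)
z(c) = √39 (z(c) = √(c + (39 - c)) = √39)
r(106, R(6))/z(-202) = 0/(√39) = 0*(√39/39) = 0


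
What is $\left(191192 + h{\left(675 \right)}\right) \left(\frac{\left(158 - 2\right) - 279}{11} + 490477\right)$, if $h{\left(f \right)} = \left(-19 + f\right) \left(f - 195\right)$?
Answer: $\frac{2730321192928}{11} \approx 2.4821 \cdot 10^{11}$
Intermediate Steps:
$h{\left(f \right)} = \left(-195 + f\right) \left(-19 + f\right)$ ($h{\left(f \right)} = \left(-19 + f\right) \left(-195 + f\right) = \left(-195 + f\right) \left(-19 + f\right)$)
$\left(191192 + h{\left(675 \right)}\right) \left(\frac{\left(158 - 2\right) - 279}{11} + 490477\right) = \left(191192 + \left(3705 + 675^{2} - 144450\right)\right) \left(\frac{\left(158 - 2\right) - 279}{11} + 490477\right) = \left(191192 + \left(3705 + 455625 - 144450\right)\right) \left(\left(\left(158 - 2\right) - 279\right) \frac{1}{11} + 490477\right) = \left(191192 + 314880\right) \left(\left(156 - 279\right) \frac{1}{11} + 490477\right) = 506072 \left(\left(-123\right) \frac{1}{11} + 490477\right) = 506072 \left(- \frac{123}{11} + 490477\right) = 506072 \cdot \frac{5395124}{11} = \frac{2730321192928}{11}$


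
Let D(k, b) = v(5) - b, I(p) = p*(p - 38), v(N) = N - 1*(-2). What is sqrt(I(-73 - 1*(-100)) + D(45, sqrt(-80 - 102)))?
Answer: sqrt(-290 - I*sqrt(182)) ≈ 0.396 - 17.034*I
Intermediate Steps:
v(N) = 2 + N (v(N) = N + 2 = 2 + N)
I(p) = p*(-38 + p)
D(k, b) = 7 - b (D(k, b) = (2 + 5) - b = 7 - b)
sqrt(I(-73 - 1*(-100)) + D(45, sqrt(-80 - 102))) = sqrt((-73 - 1*(-100))*(-38 + (-73 - 1*(-100))) + (7 - sqrt(-80 - 102))) = sqrt((-73 + 100)*(-38 + (-73 + 100)) + (7 - sqrt(-182))) = sqrt(27*(-38 + 27) + (7 - I*sqrt(182))) = sqrt(27*(-11) + (7 - I*sqrt(182))) = sqrt(-297 + (7 - I*sqrt(182))) = sqrt(-290 - I*sqrt(182))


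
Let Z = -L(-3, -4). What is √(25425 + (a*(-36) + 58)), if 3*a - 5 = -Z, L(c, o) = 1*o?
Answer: √25471 ≈ 159.60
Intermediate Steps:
L(c, o) = o
Z = 4 (Z = -1*(-4) = 4)
a = ⅓ (a = 5/3 + (-1*4)/3 = 5/3 + (⅓)*(-4) = 5/3 - 4/3 = ⅓ ≈ 0.33333)
√(25425 + (a*(-36) + 58)) = √(25425 + ((⅓)*(-36) + 58)) = √(25425 + (-12 + 58)) = √(25425 + 46) = √25471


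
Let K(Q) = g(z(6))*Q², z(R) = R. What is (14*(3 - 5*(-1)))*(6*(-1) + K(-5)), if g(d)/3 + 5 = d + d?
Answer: 58128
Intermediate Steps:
g(d) = -15 + 6*d (g(d) = -15 + 3*(d + d) = -15 + 3*(2*d) = -15 + 6*d)
K(Q) = 21*Q² (K(Q) = (-15 + 6*6)*Q² = (-15 + 36)*Q² = 21*Q²)
(14*(3 - 5*(-1)))*(6*(-1) + K(-5)) = (14*(3 - 5*(-1)))*(6*(-1) + 21*(-5)²) = (14*(3 + 5))*(-6 + 21*25) = (14*8)*(-6 + 525) = 112*519 = 58128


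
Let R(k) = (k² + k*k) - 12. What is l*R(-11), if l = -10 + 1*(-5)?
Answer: -3450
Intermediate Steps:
l = -15 (l = -10 - 5 = -15)
R(k) = -12 + 2*k² (R(k) = (k² + k²) - 12 = 2*k² - 12 = -12 + 2*k²)
l*R(-11) = -15*(-12 + 2*(-11)²) = -15*(-12 + 2*121) = -15*(-12 + 242) = -15*230 = -3450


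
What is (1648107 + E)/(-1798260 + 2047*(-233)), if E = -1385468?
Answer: -262639/2275211 ≈ -0.11544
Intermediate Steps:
(1648107 + E)/(-1798260 + 2047*(-233)) = (1648107 - 1385468)/(-1798260 + 2047*(-233)) = 262639/(-1798260 - 476951) = 262639/(-2275211) = 262639*(-1/2275211) = -262639/2275211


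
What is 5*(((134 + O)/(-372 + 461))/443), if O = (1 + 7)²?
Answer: 990/39427 ≈ 0.025110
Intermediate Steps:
O = 64 (O = 8² = 64)
5*(((134 + O)/(-372 + 461))/443) = 5*(((134 + 64)/(-372 + 461))/443) = 5*((198/89)*(1/443)) = 5*(198/39427) = 990/39427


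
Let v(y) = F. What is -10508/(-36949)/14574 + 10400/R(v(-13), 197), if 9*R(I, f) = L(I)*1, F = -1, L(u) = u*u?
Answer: 25201553182054/269247363 ≈ 93600.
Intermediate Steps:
L(u) = u**2
v(y) = -1
R(I, f) = I**2/9 (R(I, f) = (I**2*1)/9 = I**2/9)
-10508/(-36949)/14574 + 10400/R(v(-13), 197) = -10508/(-36949)/14574 + 10400/(((1/9)*(-1)**2)) = -10508*(-1/36949)*(1/14574) + 10400/(((1/9)*1)) = (10508/36949)*(1/14574) + 10400/(1/9) = 5254/269247363 + 10400*9 = 5254/269247363 + 93600 = 25201553182054/269247363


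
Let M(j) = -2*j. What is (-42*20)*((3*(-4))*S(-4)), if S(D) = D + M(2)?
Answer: -80640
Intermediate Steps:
S(D) = -4 + D (S(D) = D - 2*2 = D - 4 = -4 + D)
(-42*20)*((3*(-4))*S(-4)) = (-42*20)*((3*(-4))*(-4 - 4)) = -(-10080)*(-8) = -840*96 = -80640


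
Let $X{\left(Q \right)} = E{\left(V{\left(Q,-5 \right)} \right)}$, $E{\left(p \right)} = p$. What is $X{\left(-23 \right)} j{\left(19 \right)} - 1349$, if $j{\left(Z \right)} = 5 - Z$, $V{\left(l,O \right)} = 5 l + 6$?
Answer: $177$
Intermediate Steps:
$V{\left(l,O \right)} = 6 + 5 l$
$X{\left(Q \right)} = 6 + 5 Q$
$X{\left(-23 \right)} j{\left(19 \right)} - 1349 = \left(6 + 5 \left(-23\right)\right) \left(5 - 19\right) - 1349 = \left(6 - 115\right) \left(5 - 19\right) - 1349 = \left(-109\right) \left(-14\right) - 1349 = 1526 - 1349 = 177$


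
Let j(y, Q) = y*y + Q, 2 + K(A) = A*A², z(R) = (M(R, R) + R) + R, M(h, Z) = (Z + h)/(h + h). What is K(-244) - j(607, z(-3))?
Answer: -14895230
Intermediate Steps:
M(h, Z) = (Z + h)/(2*h) (M(h, Z) = (Z + h)/((2*h)) = (Z + h)*(1/(2*h)) = (Z + h)/(2*h))
z(R) = 1 + 2*R (z(R) = ((R + R)/(2*R) + R) + R = ((2*R)/(2*R) + R) + R = (1 + R) + R = 1 + 2*R)
K(A) = -2 + A³ (K(A) = -2 + A*A² = -2 + A³)
j(y, Q) = Q + y² (j(y, Q) = y² + Q = Q + y²)
K(-244) - j(607, z(-3)) = (-2 + (-244)³) - ((1 + 2*(-3)) + 607²) = (-2 - 14526784) - ((1 - 6) + 368449) = -14526786 - (-5 + 368449) = -14526786 - 1*368444 = -14526786 - 368444 = -14895230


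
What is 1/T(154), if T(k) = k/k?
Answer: 1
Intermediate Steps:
T(k) = 1
1/T(154) = 1/1 = 1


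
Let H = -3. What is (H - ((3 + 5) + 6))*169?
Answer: -2873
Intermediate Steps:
(H - ((3 + 5) + 6))*169 = (-3 - ((3 + 5) + 6))*169 = (-3 - (8 + 6))*169 = (-3 - 1*14)*169 = (-3 - 14)*169 = -17*169 = -2873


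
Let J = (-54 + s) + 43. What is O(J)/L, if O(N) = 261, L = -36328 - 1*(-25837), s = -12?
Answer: -87/3497 ≈ -0.024878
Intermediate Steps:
J = -23 (J = (-54 - 12) + 43 = -66 + 43 = -23)
L = -10491 (L = -36328 + 25837 = -10491)
O(J)/L = 261/(-10491) = 261*(-1/10491) = -87/3497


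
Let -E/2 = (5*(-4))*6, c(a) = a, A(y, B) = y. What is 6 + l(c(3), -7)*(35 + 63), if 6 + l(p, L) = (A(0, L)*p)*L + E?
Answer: 22938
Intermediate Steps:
E = 240 (E = -2*5*(-4)*6 = -(-40)*6 = -2*(-120) = 240)
l(p, L) = 234 (l(p, L) = -6 + ((0*p)*L + 240) = -6 + (0*L + 240) = -6 + (0 + 240) = -6 + 240 = 234)
6 + l(c(3), -7)*(35 + 63) = 6 + 234*(35 + 63) = 6 + 234*98 = 6 + 22932 = 22938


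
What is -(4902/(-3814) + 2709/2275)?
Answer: 58566/619775 ≈ 0.094496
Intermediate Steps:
-(4902/(-3814) + 2709/2275) = -(4902*(-1/3814) + 2709*(1/2275)) = -(-2451/1907 + 387/325) = -1*(-58566/619775) = 58566/619775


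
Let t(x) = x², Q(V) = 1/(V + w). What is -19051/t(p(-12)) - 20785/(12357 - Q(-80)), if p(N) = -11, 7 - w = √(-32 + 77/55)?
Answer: (-713784576*√85 + 86843885335*I)/(121*(-4510310*I + 37071*√85)) ≈ -159.13 - 1.4156e-7*I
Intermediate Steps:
w = 7 - 3*I*√85/5 (w = 7 - √(-32 + 77/55) = 7 - √(-32 + 77*(1/55)) = 7 - √(-32 + 7/5) = 7 - √(-153/5) = 7 - 3*I*√85/5 ≈ 7.0 - 5.5317*I)
Q(V) = 1/(7 + V - 3*I*√85/5) (Q(V) = 1/(V + (7 - 3*I*√85/5)) = 1/(7 + V - 3*I*√85/5))
-19051/t(p(-12)) - 20785/(12357 - Q(-80)) = -19051/((-11)²) - 20785/(12357 - 5/(35 + 5*(-80) - 3*I*√85)) = -19051/121 - 20785/(12357 - 5/(35 - 400 - 3*I*√85)) = -19051*1/121 - 20785/(12357 - 5/(-365 - 3*I*√85)) = -19051/121 - 20785/(12357 - 5/(-365 - 3*I*√85))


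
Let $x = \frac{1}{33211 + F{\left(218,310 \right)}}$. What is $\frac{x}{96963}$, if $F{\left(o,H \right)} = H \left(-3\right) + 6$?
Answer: $\frac{1}{3130644381} \approx 3.1942 \cdot 10^{-10}$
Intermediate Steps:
$F{\left(o,H \right)} = 6 - 3 H$ ($F{\left(o,H \right)} = - 3 H + 6 = 6 - 3 H$)
$x = \frac{1}{32287}$ ($x = \frac{1}{33211 + \left(6 - 930\right)} = \frac{1}{33211 - 924} = \frac{1}{32287} \approx 3.0972 \cdot 10^{-5}$)
$\frac{x}{96963} = \frac{1}{32287 \cdot 96963} = \frac{1}{32287} \cdot \frac{1}{96963} = \frac{1}{3130644381}$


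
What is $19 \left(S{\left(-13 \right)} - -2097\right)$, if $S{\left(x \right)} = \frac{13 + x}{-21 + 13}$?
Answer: $39843$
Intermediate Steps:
$S{\left(x \right)} = - \frac{13}{8} - \frac{x}{8}$ ($S{\left(x \right)} = \frac{13 + x}{-8} = \left(13 + x\right) \left(- \frac{1}{8}\right) = - \frac{13}{8} - \frac{x}{8}$)
$19 \left(S{\left(-13 \right)} - -2097\right) = 19 \left(\left(- \frac{13}{8} - - \frac{13}{8}\right) - -2097\right) = 19 \left(\left(- \frac{13}{8} + \frac{13}{8}\right) + 2097\right) = 19 \left(0 + 2097\right) = 19 \cdot 2097 = 39843$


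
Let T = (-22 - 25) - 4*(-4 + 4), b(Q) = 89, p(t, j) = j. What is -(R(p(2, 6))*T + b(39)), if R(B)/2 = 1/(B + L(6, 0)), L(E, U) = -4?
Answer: -42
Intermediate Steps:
R(B) = 2/(-4 + B) (R(B) = 2/(B - 4) = 2/(-4 + B))
T = -47 (T = -47 - 4*0 = -47 + 0 = -47)
-(R(p(2, 6))*T + b(39)) = -((2/(-4 + 6))*(-47) + 89) = -((2/2)*(-47) + 89) = -((2*(1/2))*(-47) + 89) = -(1*(-47) + 89) = -(-47 + 89) = -1*42 = -42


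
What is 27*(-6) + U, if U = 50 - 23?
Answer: -135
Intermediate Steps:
U = 27
27*(-6) + U = 27*(-6) + 27 = -162 + 27 = -135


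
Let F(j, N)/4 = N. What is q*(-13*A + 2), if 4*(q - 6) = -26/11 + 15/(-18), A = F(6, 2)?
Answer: -23341/44 ≈ -530.48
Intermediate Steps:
F(j, N) = 4*N
A = 8 (A = 4*2 = 8)
q = 1373/264 (q = 6 + (-26/11 + 15/(-18))/4 = 6 + (-26*1/11 + 15*(-1/18))/4 = 6 + (-26/11 - ⅚)/4 = 6 + (¼)*(-211/66) = 6 - 211/264 = 1373/264 ≈ 5.2008)
q*(-13*A + 2) = 1373*(-13*8 + 2)/264 = 1373*(-104 + 2)/264 = (1373/264)*(-102) = -23341/44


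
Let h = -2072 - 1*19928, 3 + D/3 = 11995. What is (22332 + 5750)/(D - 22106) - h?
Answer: 8030739/365 ≈ 22002.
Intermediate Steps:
D = 35976 (D = -9 + 3*11995 = -9 + 35985 = 35976)
h = -22000 (h = -2072 - 19928 = -22000)
(22332 + 5750)/(D - 22106) - h = (22332 + 5750)/(35976 - 22106) - 1*(-22000) = 28082/13870 + 22000 = 28082*(1/13870) + 22000 = 739/365 + 22000 = 8030739/365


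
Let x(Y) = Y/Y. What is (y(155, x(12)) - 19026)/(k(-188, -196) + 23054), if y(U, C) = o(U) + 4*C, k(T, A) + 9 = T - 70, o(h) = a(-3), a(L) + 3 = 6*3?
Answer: -19007/22787 ≈ -0.83412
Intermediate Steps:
a(L) = 15 (a(L) = -3 + 6*3 = -3 + 18 = 15)
o(h) = 15
k(T, A) = -79 + T (k(T, A) = -9 + (T - 70) = -9 + (-70 + T) = -79 + T)
x(Y) = 1
y(U, C) = 15 + 4*C
(y(155, x(12)) - 19026)/(k(-188, -196) + 23054) = ((15 + 4*1) - 19026)/((-79 - 188) + 23054) = ((15 + 4) - 19026)/(-267 + 23054) = (19 - 19026)/22787 = -19007*1/22787 = -19007/22787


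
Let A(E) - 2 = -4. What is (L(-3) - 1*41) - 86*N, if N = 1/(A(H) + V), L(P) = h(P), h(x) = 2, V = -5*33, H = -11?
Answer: -6427/167 ≈ -38.485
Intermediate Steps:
V = -165
A(E) = -2 (A(E) = 2 - 4 = -2)
L(P) = 2
N = -1/167 (N = 1/(-2 - 165) = 1/(-167) = -1/167 ≈ -0.0059880)
(L(-3) - 1*41) - 86*N = (2 - 1*41) - 86*(-1/167) = (2 - 41) + 86/167 = -39 + 86/167 = -6427/167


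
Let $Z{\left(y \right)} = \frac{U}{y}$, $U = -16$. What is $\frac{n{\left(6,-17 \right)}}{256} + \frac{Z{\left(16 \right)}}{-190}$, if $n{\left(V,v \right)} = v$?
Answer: $- \frac{1487}{24320} \approx -0.061143$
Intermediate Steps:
$Z{\left(y \right)} = - \frac{16}{y}$
$\frac{n{\left(6,-17 \right)}}{256} + \frac{Z{\left(16 \right)}}{-190} = - \frac{17}{256} + \frac{\left(-16\right) \frac{1}{16}}{-190} = \left(-17\right) \frac{1}{256} + \left(-16\right) \frac{1}{16} \left(- \frac{1}{190}\right) = - \frac{17}{256} - - \frac{1}{190} = - \frac{17}{256} + \frac{1}{190} = - \frac{1487}{24320}$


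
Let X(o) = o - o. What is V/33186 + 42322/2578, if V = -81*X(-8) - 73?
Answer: 702154849/42776754 ≈ 16.414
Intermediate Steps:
X(o) = 0
V = -73 (V = -81*0 - 73 = 0 - 73 = -73)
V/33186 + 42322/2578 = -73/33186 + 42322/2578 = -73*1/33186 + 42322*(1/2578) = -73/33186 + 21161/1289 = 702154849/42776754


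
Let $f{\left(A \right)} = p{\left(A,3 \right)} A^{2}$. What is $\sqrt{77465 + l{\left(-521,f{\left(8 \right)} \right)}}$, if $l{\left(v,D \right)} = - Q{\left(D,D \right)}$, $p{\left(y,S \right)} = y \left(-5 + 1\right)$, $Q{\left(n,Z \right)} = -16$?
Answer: $3 \sqrt{8609} \approx 278.35$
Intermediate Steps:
$p{\left(y,S \right)} = - 4 y$ ($p{\left(y,S \right)} = y \left(-4\right) = - 4 y$)
$f{\left(A \right)} = - 4 A^{3}$ ($f{\left(A \right)} = - 4 A A^{2} = - 4 A^{3}$)
$l{\left(v,D \right)} = 16$ ($l{\left(v,D \right)} = \left(-1\right) \left(-16\right) = 16$)
$\sqrt{77465 + l{\left(-521,f{\left(8 \right)} \right)}} = \sqrt{77465 + 16} = \sqrt{77481} = 3 \sqrt{8609}$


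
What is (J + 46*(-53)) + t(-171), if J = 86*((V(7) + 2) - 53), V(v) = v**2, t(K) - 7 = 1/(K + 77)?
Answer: -244683/94 ≈ -2603.0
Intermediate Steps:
t(K) = 7 + 1/(77 + K) (t(K) = 7 + 1/(K + 77) = 7 + 1/(77 + K))
J = -172 (J = 86*((7**2 + 2) - 53) = 86*((49 + 2) - 53) = 86*(51 - 53) = 86*(-2) = -172)
(J + 46*(-53)) + t(-171) = (-172 + 46*(-53)) + (540 + 7*(-171))/(77 - 171) = (-172 - 2438) + (540 - 1197)/(-94) = -2610 - 1/94*(-657) = -2610 + 657/94 = -244683/94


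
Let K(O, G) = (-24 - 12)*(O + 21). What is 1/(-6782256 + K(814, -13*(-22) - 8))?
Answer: -1/6812316 ≈ -1.4679e-7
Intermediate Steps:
K(O, G) = -756 - 36*O (K(O, G) = -36*(21 + O) = -756 - 36*O)
1/(-6782256 + K(814, -13*(-22) - 8)) = 1/(-6782256 + (-756 - 36*814)) = 1/(-6782256 + (-756 - 29304)) = 1/(-6782256 - 30060) = 1/(-6812316) = -1/6812316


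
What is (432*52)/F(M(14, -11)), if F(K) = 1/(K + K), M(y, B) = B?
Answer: -494208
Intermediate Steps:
F(K) = 1/(2*K)
(432*52)/F(M(14, -11)) = (432*52)/(((1/2)/(-11))) = 22464/(((1/2)*(-1/11))) = 22464/(-1/22) = 22464*(-22) = -494208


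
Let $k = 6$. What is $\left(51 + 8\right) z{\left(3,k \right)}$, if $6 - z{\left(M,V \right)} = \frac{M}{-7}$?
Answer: $\frac{2655}{7} \approx 379.29$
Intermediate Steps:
$z{\left(M,V \right)} = 6 + \frac{M}{7}$ ($z{\left(M,V \right)} = 6 - \frac{M}{-7} = 6 - M \left(- \frac{1}{7}\right) = 6 - - \frac{M}{7} = 6 + \frac{M}{7}$)
$\left(51 + 8\right) z{\left(3,k \right)} = \left(51 + 8\right) \left(6 + \frac{1}{7} \cdot 3\right) = 59 \left(6 + \frac{3}{7}\right) = 59 \cdot \frac{45}{7} = \frac{2655}{7}$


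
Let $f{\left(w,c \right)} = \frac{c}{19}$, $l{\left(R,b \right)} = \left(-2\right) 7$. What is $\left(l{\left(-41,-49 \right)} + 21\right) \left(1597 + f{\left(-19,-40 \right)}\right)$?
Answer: $\frac{212121}{19} \approx 11164.0$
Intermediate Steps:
$l{\left(R,b \right)} = -14$
$f{\left(w,c \right)} = \frac{c}{19}$ ($f{\left(w,c \right)} = c \frac{1}{19} = \frac{c}{19}$)
$\left(l{\left(-41,-49 \right)} + 21\right) \left(1597 + f{\left(-19,-40 \right)}\right) = \left(-14 + 21\right) \left(1597 + \frac{1}{19} \left(-40\right)\right) = 7 \left(1597 - \frac{40}{19}\right) = 7 \cdot \frac{30303}{19} = \frac{212121}{19}$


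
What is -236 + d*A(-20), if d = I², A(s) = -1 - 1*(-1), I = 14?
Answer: -236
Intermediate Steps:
A(s) = 0 (A(s) = -1 + 1 = 0)
d = 196 (d = 14² = 196)
-236 + d*A(-20) = -236 + 196*0 = -236 + 0 = -236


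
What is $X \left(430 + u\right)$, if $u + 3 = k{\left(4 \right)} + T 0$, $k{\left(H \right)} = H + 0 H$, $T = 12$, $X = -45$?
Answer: $-19395$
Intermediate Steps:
$k{\left(H \right)} = H$ ($k{\left(H \right)} = H + 0 = H$)
$u = 1$ ($u = -3 + \left(4 + 12 \cdot 0\right) = -3 + \left(4 + 0\right) = -3 + 4 = 1$)
$X \left(430 + u\right) = - 45 \left(430 + 1\right) = \left(-45\right) 431 = -19395$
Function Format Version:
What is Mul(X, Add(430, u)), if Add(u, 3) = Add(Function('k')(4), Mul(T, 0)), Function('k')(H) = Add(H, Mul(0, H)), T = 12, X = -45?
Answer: -19395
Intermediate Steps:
Function('k')(H) = H (Function('k')(H) = Add(H, 0) = H)
u = 1 (u = Add(-3, Add(4, Mul(12, 0))) = Add(-3, Add(4, 0)) = Add(-3, 4) = 1)
Mul(X, Add(430, u)) = Mul(-45, Add(430, 1)) = Mul(-45, 431) = -19395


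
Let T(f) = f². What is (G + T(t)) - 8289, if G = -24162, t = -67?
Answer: -27962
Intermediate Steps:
(G + T(t)) - 8289 = (-24162 + (-67)²) - 8289 = (-24162 + 4489) - 8289 = -19673 - 8289 = -27962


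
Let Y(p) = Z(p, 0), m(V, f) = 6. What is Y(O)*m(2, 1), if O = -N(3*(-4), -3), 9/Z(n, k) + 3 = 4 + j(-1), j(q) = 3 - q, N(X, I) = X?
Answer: 54/5 ≈ 10.800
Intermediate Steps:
Z(n, k) = 9/5 (Z(n, k) = 9/(-3 + (4 + (3 - 1*(-1)))) = 9/(-3 + (4 + (3 + 1))) = 9/(-3 + (4 + 4)) = 9/(-3 + 8) = 9/5)
O = 12 (O = -3*(-4) = -1*(-12) = 12)
Y(p) = 9/5
Y(O)*m(2, 1) = (9/5)*6 = 54/5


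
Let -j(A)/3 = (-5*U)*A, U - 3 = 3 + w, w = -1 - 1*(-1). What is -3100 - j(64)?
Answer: -8860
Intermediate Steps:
w = 0 (w = -1 + 1 = 0)
U = 6 (U = 3 + (3 + 0) = 3 + 3 = 6)
j(A) = 90*A (j(A) = -3*(-5*6)*A = -(-90)*A = 90*A)
-3100 - j(64) = -3100 - 90*64 = -3100 - 1*5760 = -3100 - 5760 = -8860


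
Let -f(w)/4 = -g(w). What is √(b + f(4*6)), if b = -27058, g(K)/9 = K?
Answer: I*√26194 ≈ 161.85*I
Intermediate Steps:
g(K) = 9*K
f(w) = 36*w (f(w) = -(-4)*9*w = -(-36)*w = 36*w)
√(b + f(4*6)) = √(-27058 + 36*(4*6)) = √(-27058 + 36*24) = √(-27058 + 864) = √(-26194) = I*√26194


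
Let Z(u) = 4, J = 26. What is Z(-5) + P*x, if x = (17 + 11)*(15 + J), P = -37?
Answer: -42472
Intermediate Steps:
x = 1148 (x = (17 + 11)*(15 + 26) = 28*41 = 1148)
Z(-5) + P*x = 4 - 37*1148 = 4 - 42476 = -42472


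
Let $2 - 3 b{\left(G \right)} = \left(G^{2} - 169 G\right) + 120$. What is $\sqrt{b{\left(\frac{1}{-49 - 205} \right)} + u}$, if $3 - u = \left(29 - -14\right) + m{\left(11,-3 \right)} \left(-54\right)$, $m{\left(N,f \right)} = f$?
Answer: $\frac{i \sqrt{140257533}}{762} \approx 15.542 i$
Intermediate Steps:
$b{\left(G \right)} = - \frac{118}{3} - \frac{G^{2}}{3} + \frac{169 G}{3}$ ($b{\left(G \right)} = \frac{2}{3} - \frac{\left(G^{2} - 169 G\right) + 120}{3} = \frac{2}{3} - \frac{120 + G^{2} - 169 G}{3} = \frac{2}{3} - \left(40 - \frac{169 G}{3} + \frac{G^{2}}{3}\right) = - \frac{118}{3} - \frac{G^{2}}{3} + \frac{169 G}{3}$)
$u = -202$ ($u = 3 - \left(\left(29 - -14\right) - -162\right) = 3 - \left(\left(29 + 14\right) + 162\right) = 3 - \left(43 + 162\right) = 3 - 205 = -202$)
$\sqrt{b{\left(\frac{1}{-49 - 205} \right)} + u} = \sqrt{\left(- \frac{118}{3} - \frac{\left(\frac{1}{-49 - 205}\right)^{2}}{3} + \frac{169}{3 \left(-49 - 205\right)}\right) - 202} = \sqrt{\left(- \frac{118}{3} - \frac{\left(\frac{1}{-254}\right)^{2}}{3} + \frac{169}{3 \left(-254\right)}\right) - 202} = \sqrt{\left(- \frac{118}{3} - \frac{\left(- \frac{1}{254}\right)^{2}}{3} + \frac{169}{3} \left(- \frac{1}{254}\right)\right) - 202} = \sqrt{\left(- \frac{118}{3} - \frac{1}{193548} - \frac{169}{762}\right) - 202} = \sqrt{- \frac{7655815}{193548} - 202} = \sqrt{- \frac{46752511}{193548}} = \frac{i \sqrt{140257533}}{762}$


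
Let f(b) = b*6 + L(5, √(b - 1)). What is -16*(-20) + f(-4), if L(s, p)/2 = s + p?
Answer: 306 + 2*I*√5 ≈ 306.0 + 4.4721*I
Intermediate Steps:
L(s, p) = 2*p + 2*s (L(s, p) = 2*(s + p) = 2*(p + s) = 2*p + 2*s)
f(b) = 10 + 2*√(-1 + b) + 6*b (f(b) = b*6 + (2*√(b - 1) + 2*5) = 6*b + (2*√(-1 + b) + 10) = 6*b + (10 + 2*√(-1 + b)) = 10 + 2*√(-1 + b) + 6*b)
-16*(-20) + f(-4) = -16*(-20) + (10 + 2*√(-1 - 4) + 6*(-4)) = 320 + (10 + 2*√(-5) - 24) = 320 + (10 + 2*(I*√5) - 24) = 320 + (10 + 2*I*√5 - 24) = 320 + (-14 + 2*I*√5) = 306 + 2*I*√5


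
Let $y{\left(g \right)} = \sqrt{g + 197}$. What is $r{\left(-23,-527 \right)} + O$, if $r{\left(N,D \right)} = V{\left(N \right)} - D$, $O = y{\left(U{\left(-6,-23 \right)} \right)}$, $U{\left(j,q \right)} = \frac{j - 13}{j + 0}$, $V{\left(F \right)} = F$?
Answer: $504 + \frac{\sqrt{7206}}{6} \approx 518.15$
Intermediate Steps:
$U{\left(j,q \right)} = \frac{-13 + j}{j}$
$y{\left(g \right)} = \sqrt{197 + g}$
$O = \frac{\sqrt{7206}}{6}$ ($O = \sqrt{197 + \frac{-13 - 6}{-6}} = \sqrt{197 - - \frac{19}{6}} = \sqrt{197 + \frac{19}{6}} = \sqrt{\frac{1201}{6}} = \frac{\sqrt{7206}}{6} \approx 14.148$)
$r{\left(N,D \right)} = N - D$
$r{\left(-23,-527 \right)} + O = \left(-23 - -527\right) + \frac{\sqrt{7206}}{6} = \left(-23 + 527\right) + \frac{\sqrt{7206}}{6} = 504 + \frac{\sqrt{7206}}{6}$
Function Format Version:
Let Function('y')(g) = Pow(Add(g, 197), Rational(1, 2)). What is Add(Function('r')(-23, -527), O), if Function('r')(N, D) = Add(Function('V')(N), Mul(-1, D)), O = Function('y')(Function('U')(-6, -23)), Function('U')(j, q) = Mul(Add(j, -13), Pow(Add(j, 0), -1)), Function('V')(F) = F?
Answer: Add(504, Mul(Rational(1, 6), Pow(7206, Rational(1, 2)))) ≈ 518.15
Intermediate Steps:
Function('U')(j, q) = Mul(Pow(j, -1), Add(-13, j)) (Function('U')(j, q) = Mul(Add(-13, j), Pow(j, -1)) = Mul(Pow(j, -1), Add(-13, j)))
Function('y')(g) = Pow(Add(197, g), Rational(1, 2))
O = Mul(Rational(1, 6), Pow(7206, Rational(1, 2))) (O = Pow(Add(197, Mul(Pow(-6, -1), Add(-13, -6))), Rational(1, 2)) = Pow(Add(197, Mul(Rational(-1, 6), -19)), Rational(1, 2)) = Pow(Add(197, Rational(19, 6)), Rational(1, 2)) = Pow(Rational(1201, 6), Rational(1, 2)) = Mul(Rational(1, 6), Pow(7206, Rational(1, 2))) ≈ 14.148)
Function('r')(N, D) = Add(N, Mul(-1, D))
Add(Function('r')(-23, -527), O) = Add(Add(-23, Mul(-1, -527)), Mul(Rational(1, 6), Pow(7206, Rational(1, 2)))) = Add(Add(-23, 527), Mul(Rational(1, 6), Pow(7206, Rational(1, 2)))) = Add(504, Mul(Rational(1, 6), Pow(7206, Rational(1, 2))))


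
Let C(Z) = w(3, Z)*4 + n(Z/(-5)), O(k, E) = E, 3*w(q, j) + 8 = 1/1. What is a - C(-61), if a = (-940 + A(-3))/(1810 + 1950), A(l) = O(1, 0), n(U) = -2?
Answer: 133/12 ≈ 11.083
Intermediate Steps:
w(q, j) = -7/3 (w(q, j) = -8/3 + (⅓)/1 = -8/3 + (⅓)*1 = -8/3 + ⅓ = -7/3)
A(l) = 0
a = -¼ (a = (-940 + 0)/(1810 + 1950) = -940/3760 = -940*1/3760 = -¼ ≈ -0.25000)
C(Z) = -34/3 (C(Z) = -7/3*4 - 2 = -28/3 - 2 = -34/3)
a - C(-61) = -¼ - 1*(-34/3) = -¼ + 34/3 = 133/12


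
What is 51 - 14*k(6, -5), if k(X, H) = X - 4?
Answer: 23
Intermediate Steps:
k(X, H) = -4 + X
51 - 14*k(6, -5) = 51 - 14*(-4 + 6) = 51 - 14*2 = 51 - 28 = 23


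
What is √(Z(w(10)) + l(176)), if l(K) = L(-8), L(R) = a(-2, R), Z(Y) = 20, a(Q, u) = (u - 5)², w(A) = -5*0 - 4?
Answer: 3*√21 ≈ 13.748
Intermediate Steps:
w(A) = -4 (w(A) = 0 - 4 = -4)
a(Q, u) = (-5 + u)²
L(R) = (-5 + R)²
l(K) = 169 (l(K) = (-5 - 8)² = (-13)² = 169)
√(Z(w(10)) + l(176)) = √(20 + 169) = √189 = 3*√21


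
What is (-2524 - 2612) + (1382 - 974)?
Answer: -4728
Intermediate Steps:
(-2524 - 2612) + (1382 - 974) = -5136 + 408 = -4728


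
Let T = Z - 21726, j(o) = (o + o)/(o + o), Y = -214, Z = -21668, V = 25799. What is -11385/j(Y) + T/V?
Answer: -293765009/25799 ≈ -11387.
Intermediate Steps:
j(o) = 1 (j(o) = (2*o)/((2*o)) = (2*o)*(1/(2*o)) = 1)
T = -43394 (T = -21668 - 21726 = -43394)
-11385/j(Y) + T/V = -11385/1 - 43394/25799 = -11385*1 - 43394*1/25799 = -11385 - 43394/25799 = -293765009/25799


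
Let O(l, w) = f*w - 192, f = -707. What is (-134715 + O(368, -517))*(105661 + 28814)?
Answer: 31011548700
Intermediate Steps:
O(l, w) = -192 - 707*w (O(l, w) = -707*w - 192 = -192 - 707*w)
(-134715 + O(368, -517))*(105661 + 28814) = (-134715 + (-192 - 707*(-517)))*(105661 + 28814) = (-134715 + (-192 + 365519))*134475 = (-134715 + 365327)*134475 = 230612*134475 = 31011548700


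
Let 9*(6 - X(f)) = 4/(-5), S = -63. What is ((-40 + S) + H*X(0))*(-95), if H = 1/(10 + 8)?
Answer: 789982/81 ≈ 9752.9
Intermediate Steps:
X(f) = 274/45 (X(f) = 6 - 4/(9*(-5)) = 6 - 4*(-1)/(9*5) = 6 - ⅑*(-⅘) = 6 + 4/45 = 274/45)
H = 1/18 ≈ 0.055556
((-40 + S) + H*X(0))*(-95) = ((-40 - 63) + (1/18)*(274/45))*(-95) = (-103 + 137/405)*(-95) = -41578/405*(-95) = 789982/81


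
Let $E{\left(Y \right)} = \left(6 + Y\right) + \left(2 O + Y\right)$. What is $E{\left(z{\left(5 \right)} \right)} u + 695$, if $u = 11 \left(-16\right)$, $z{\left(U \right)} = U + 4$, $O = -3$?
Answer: $-2473$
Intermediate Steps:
$z{\left(U \right)} = 4 + U$
$u = -176$
$E{\left(Y \right)} = 2 Y$ ($E{\left(Y \right)} = \left(6 + Y\right) + \left(2 \left(-3\right) + Y\right) = \left(6 + Y\right) + \left(-6 + Y\right) = 2 Y$)
$E{\left(z{\left(5 \right)} \right)} u + 695 = 2 \left(4 + 5\right) \left(-176\right) + 695 = 2 \cdot 9 \left(-176\right) + 695 = 18 \left(-176\right) + 695 = -3168 + 695 = -2473$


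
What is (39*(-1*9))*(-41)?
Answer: 14391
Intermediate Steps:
(39*(-1*9))*(-41) = (39*(-9))*(-41) = -351*(-41) = 14391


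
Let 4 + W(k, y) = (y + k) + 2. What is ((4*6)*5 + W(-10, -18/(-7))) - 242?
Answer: -920/7 ≈ -131.43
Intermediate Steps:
W(k, y) = -2 + k + y (W(k, y) = -4 + ((y + k) + 2) = -4 + ((k + y) + 2) = -4 + (2 + k + y) = -2 + k + y)
((4*6)*5 + W(-10, -18/(-7))) - 242 = ((4*6)*5 + (-2 - 10 - 18/(-7))) - 242 = (24*5 + (-2 - 10 - 18*(-⅐))) - 242 = (120 + (-2 - 10 + 18/7)) - 242 = (120 - 66/7) - 242 = 774/7 - 242 = -920/7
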